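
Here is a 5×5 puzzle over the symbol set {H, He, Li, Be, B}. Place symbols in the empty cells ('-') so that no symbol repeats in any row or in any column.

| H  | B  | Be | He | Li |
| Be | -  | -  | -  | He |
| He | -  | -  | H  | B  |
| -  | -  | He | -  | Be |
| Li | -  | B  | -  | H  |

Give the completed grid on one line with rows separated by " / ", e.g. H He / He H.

H B Be He Li / Be Li H B He / He Be Li H B / B H He Li Be / Li He B Be H

(r3,c3) = Li
(r4,c1) = B
(r4,c4) = Li
(r5,c4) = Be
(r2,c3) = H
(r2,c4) = B
(r3,c2) = Be
(r4,c2) = H
(r5,c2) = He
(r2,c2) = Li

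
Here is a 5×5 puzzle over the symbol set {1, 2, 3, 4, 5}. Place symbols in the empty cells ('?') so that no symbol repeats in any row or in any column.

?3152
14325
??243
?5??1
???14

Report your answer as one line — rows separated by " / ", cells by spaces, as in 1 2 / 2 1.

4 3 1 5 2 / 1 4 3 2 5 / 5 1 2 4 3 / 2 5 4 3 1 / 3 2 5 1 4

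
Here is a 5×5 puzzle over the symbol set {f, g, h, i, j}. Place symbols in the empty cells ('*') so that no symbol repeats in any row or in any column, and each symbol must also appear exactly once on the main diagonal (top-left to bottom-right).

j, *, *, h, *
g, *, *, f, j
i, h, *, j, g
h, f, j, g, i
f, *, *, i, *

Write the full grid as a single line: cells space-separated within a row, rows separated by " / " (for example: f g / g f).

j g i h f / g i h f j / i h f j g / h f j g i / f j g i h

(r1,c5) = f
(r2,c2) = i
(r2,c3) = h
(r3,c3) = f
(r5,c3) = g
(r5,c5) = h
(r1,c2) = g
(r1,c3) = i
(r5,c2) = j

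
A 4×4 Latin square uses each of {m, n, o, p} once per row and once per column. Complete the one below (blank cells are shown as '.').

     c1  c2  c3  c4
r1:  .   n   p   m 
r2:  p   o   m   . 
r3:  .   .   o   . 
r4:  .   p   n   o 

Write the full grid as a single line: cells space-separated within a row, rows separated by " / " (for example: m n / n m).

(r1,c1): row 1 has {m,n,p}; column 1 has {p}, so it must be o.
(r2,c4): row 2 has {m,o,p}; column 4 has {m,o}, so it must be n.
(r3,c2): row 3 has {o}; column 2 has {n,o,p}, so it must be m.
(r3,c4): row 3 has {m,o}; column 4 has {m,n,o}, so it must be p.
(r4,c1): row 4 has {n,o,p}; column 1 has {o,p}, so it must be m.
(r3,c1): row 3 has {m,o,p}; column 1 has {m,o,p}, so it must be n.

o n p m / p o m n / n m o p / m p n o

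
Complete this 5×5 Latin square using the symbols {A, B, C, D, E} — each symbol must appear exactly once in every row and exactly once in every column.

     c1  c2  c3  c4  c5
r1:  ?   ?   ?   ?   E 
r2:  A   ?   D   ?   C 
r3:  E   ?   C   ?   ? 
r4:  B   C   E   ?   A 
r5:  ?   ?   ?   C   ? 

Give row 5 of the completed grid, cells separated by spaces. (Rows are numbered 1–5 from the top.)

D E A C B

row 4 has {A,B,C,E}; column 4 has {C} — only D is left for (r4,c4).
row 5 has {C}; column 1 has {A,B,E} — only D is left for (r5,c1).
row 5 has {C,D}; column 5 has {A,C,E} — only B is left for (r5,c5).
row 1 has {E}; column 1 has {A,B,D,E} — only C is left for (r1,c1).
row 3 has {C,E}; column 5 has {A,B,C,E} — only D is left for (r3,c5).
row 5 has {B,C,D}; column 3 has {C,D,E} — only A is left for (r5,c3).
row 1 has {C,E}; column 3 has {A,C,D,E} — only B is left for (r1,c3).
row 1 has {B,C,E}; column 4 has {C,D} — only A is left for (r1,c4).
row 3 has {C,D,E}; column 4 has {A,C,D} — only B is left for (r3,c4).
row 5 has {A,B,C,D}; column 2 has {C} — only E is left for (r5,c2).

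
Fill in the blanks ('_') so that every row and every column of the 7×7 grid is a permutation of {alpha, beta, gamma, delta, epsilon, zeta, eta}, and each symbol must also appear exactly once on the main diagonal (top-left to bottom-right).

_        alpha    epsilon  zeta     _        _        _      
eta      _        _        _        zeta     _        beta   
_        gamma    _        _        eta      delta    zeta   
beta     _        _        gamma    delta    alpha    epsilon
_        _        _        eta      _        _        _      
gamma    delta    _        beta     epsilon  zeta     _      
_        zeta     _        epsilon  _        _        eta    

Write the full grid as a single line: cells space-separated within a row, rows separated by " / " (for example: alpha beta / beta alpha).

delta alpha epsilon zeta beta eta gamma / eta epsilon alpha delta zeta gamma beta / epsilon gamma beta alpha eta delta zeta / beta eta zeta gamma delta alpha epsilon / zeta beta gamma eta alpha epsilon delta / gamma delta eta beta epsilon zeta alpha / alpha zeta delta epsilon gamma beta eta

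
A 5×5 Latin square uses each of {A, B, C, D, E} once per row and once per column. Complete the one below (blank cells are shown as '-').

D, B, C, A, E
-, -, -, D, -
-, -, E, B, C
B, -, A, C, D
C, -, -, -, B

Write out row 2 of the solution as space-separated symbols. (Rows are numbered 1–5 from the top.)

E C B D A

(r2,c3) = B
(r2,c5) = A
(r3,c1) = A
(r3,c2) = D
(r4,c2) = E
(r5,c2) = A
(r5,c3) = D
(r5,c4) = E
(r2,c1) = E
(r2,c2) = C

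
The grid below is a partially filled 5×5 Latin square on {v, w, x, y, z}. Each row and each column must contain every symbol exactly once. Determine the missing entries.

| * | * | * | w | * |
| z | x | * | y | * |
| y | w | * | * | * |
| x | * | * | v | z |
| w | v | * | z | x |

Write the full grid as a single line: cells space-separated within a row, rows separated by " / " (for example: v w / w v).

v z x w y / z x v y w / y w z x v / x y w v z / w v y z x

Cell (r1,c1): row 1 has {w}; column 1 has {w,x,y,z} → v.
Cell (r1,c5): row 1 has {v,w}; column 5 has {x,z} → y.
Cell (r3,c4): row 3 has {w,y}; column 4 has {v,w,y,z} → x.
Cell (r3,c5): row 3 has {w,x,y}; column 5 has {x,y,z} → v.
Cell (r4,c2): row 4 has {v,x,z}; column 2 has {v,w,x} → y.
Cell (r4,c3): row 4 has {v,x,y,z}; column 3 is empty so far → w.
Cell (r5,c3): row 5 has {v,w,x,z}; column 3 has {w} → y.
Cell (r1,c2): row 1 has {v,w,y}; column 2 has {v,w,x,y} → z.
Cell (r1,c3): row 1 has {v,w,y,z}; column 3 has {w,y} → x.
Cell (r2,c3): row 2 has {x,y,z}; column 3 has {w,x,y} → v.
Cell (r2,c5): row 2 has {v,x,y,z}; column 5 has {v,x,y,z} → w.
Cell (r3,c3): row 3 has {v,w,x,y}; column 3 has {v,w,x,y} → z.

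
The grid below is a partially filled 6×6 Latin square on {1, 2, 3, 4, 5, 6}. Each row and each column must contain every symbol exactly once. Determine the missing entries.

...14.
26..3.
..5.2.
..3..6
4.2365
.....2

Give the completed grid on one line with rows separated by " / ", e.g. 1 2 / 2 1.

(r1,c3): row 1 has {1,4}; column 3 has {2,3,5}, so it must be 6.
(r1,c6): row 1 has {1,4,6}; column 6 has {2,5,6}, so it must be 3.
(r5,c2): row 5 has {2,3,4,5,6}; column 2 has {6}, so it must be 1.
(r1,c1): row 1 has {1,3,4,6}; column 1 has {2,4}, so it must be 5.
(r1,c2): row 1 has {1,3,4,5,6}; column 2 has {1,6}, so it must be 2.
(r4,c1): row 4 has {3,6}; column 1 has {2,4,5}, so it must be 1.
(r4,c5): row 4 has {1,3,6}; column 5 has {2,3,4,6}, so it must be 5.
(r6,c5): row 6 has {2}; column 5 has {2,3,4,5,6}, so it must be 1.
(r4,c2): row 4 has {1,3,5,6}; column 2 has {1,2,6}, so it must be 4.
(r4,c4): row 4 has {1,3,4,5,6}; column 4 has {1,3}, so it must be 2.
(r6,c3): row 6 has {1,2}; column 3 has {2,3,5,6}, so it must be 4.
(r2,c3): row 2 has {2,3,6}; column 3 has {2,3,4,5,6}, so it must be 1.
(r2,c6): row 2 has {1,2,3,6}; column 6 has {2,3,5,6}, so it must be 4.
(r3,c2): row 3 has {2,5}; column 2 has {1,2,4,6}, so it must be 3.
(r3,c6): row 3 has {2,3,5}; column 6 has {2,3,4,5,6}, so it must be 1.
(r6,c2): row 6 has {1,2,4}; column 2 has {1,2,3,4,6}, so it must be 5.
(r6,c4): row 6 has {1,2,4,5}; column 4 has {1,2,3}, so it must be 6.
(r2,c4): row 2 has {1,2,3,4,6}; column 4 has {1,2,3,6}, so it must be 5.
(r3,c1): row 3 has {1,2,3,5}; column 1 has {1,2,4,5}, so it must be 6.
(r3,c4): row 3 has {1,2,3,5,6}; column 4 has {1,2,3,5,6}, so it must be 4.
(r6,c1): row 6 has {1,2,4,5,6}; column 1 has {1,2,4,5,6}, so it must be 3.

5 2 6 1 4 3 / 2 6 1 5 3 4 / 6 3 5 4 2 1 / 1 4 3 2 5 6 / 4 1 2 3 6 5 / 3 5 4 6 1 2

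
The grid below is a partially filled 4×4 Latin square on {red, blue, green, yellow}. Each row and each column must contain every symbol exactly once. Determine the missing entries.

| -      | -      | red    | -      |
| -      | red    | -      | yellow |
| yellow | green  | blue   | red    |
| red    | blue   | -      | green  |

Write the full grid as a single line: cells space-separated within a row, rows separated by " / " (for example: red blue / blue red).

(r1,c2) = yellow
(r1,c4) = blue
(r2,c3) = green
(r4,c3) = yellow
(r1,c1) = green
(r2,c1) = blue

green yellow red blue / blue red green yellow / yellow green blue red / red blue yellow green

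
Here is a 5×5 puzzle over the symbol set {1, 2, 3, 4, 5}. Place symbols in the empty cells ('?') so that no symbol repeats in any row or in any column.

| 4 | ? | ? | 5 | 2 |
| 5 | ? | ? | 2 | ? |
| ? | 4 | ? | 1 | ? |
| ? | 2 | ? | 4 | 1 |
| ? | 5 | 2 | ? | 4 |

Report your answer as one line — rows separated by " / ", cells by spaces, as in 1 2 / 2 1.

4 3 1 5 2 / 5 1 4 2 3 / 2 4 3 1 5 / 3 2 5 4 1 / 1 5 2 3 4

(r2,c5): row 2 has {2,5}; column 5 has {1,2,4}, so it must be 3.
(r3,c5): row 3 has {1,4}; column 5 has {1,2,3,4}, so it must be 5.
(r4,c1): row 4 has {1,2,4}; column 1 has {4,5}, so it must be 3.
(r4,c3): row 4 has {1,2,3,4}; column 3 has {2}, so it must be 5.
(r5,c1): row 5 has {2,4,5}; column 1 has {3,4,5}, so it must be 1.
(r5,c4): row 5 has {1,2,4,5}; column 4 has {1,2,4,5}, so it must be 3.
(r2,c2): row 2 has {2,3,5}; column 2 has {2,4,5}, so it must be 1.
(r2,c3): row 2 has {1,2,3,5}; column 3 has {2,5}, so it must be 4.
(r3,c1): row 3 has {1,4,5}; column 1 has {1,3,4,5}, so it must be 2.
(r3,c3): row 3 has {1,2,4,5}; column 3 has {2,4,5}, so it must be 3.
(r1,c2): row 1 has {2,4,5}; column 2 has {1,2,4,5}, so it must be 3.
(r1,c3): row 1 has {2,3,4,5}; column 3 has {2,3,4,5}, so it must be 1.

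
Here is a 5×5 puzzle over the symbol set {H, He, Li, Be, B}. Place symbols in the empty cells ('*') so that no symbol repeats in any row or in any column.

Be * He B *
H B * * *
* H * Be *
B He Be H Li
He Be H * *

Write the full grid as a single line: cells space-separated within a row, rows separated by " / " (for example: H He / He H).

Be Li He B H / H B Li He Be / Li H B Be He / B He Be H Li / He Be H Li B

(r1,c2) = Li
(r1,c5) = H
(r2,c3) = Li
(r2,c4) = He
(r2,c5) = Be
(r3,c1) = Li
(r3,c3) = B
(r3,c5) = He
(r5,c4) = Li
(r5,c5) = B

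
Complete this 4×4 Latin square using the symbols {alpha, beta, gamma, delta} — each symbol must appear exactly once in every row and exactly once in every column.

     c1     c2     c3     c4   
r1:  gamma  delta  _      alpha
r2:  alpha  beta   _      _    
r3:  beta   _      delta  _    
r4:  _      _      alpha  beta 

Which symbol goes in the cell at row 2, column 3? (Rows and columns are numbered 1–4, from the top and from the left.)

gamma

Cell (r1,c3): row 1 has {alpha,gamma,delta}; column 3 has {alpha,delta} → beta.
Cell (r2,c3): row 2 has {alpha,beta}; column 3 has {alpha,beta,delta} → gamma.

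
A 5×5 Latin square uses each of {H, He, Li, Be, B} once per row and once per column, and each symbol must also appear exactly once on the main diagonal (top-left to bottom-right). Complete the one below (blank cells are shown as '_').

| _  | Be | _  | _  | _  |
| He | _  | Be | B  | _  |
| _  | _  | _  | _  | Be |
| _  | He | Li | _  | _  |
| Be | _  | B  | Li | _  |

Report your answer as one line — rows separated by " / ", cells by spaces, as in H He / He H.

B Be He H Li / He Li Be B H / Li B H He Be / H He Li Be B / Be H B Li He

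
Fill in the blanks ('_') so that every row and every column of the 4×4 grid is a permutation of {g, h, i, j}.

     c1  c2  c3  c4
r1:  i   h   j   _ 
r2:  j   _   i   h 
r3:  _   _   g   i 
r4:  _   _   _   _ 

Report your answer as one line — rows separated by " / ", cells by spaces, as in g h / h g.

i h j g / j g i h / h j g i / g i h j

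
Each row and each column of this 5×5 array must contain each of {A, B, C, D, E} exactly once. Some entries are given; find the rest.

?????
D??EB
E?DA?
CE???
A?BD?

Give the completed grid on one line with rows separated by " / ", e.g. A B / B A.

(r1,c1): row 1 is empty so far; column 1 has {A,C,D,E}, so it must be B.
(r1,c4): row 1 has {B}; column 4 has {A,D,E}, so it must be C.
(r3,c5): row 3 has {A,D,E}; column 5 has {B}, so it must be C.
(r4,c3): row 4 has {C,E}; column 3 has {B,D}, so it must be A.
(r4,c4): row 4 has {A,C,E}; column 4 has {A,C,D,E}, so it must be B.
(r4,c5): row 4 has {A,B,C,E}; column 5 has {B,C}, so it must be D.
(r5,c2): row 5 has {A,B,D}; column 2 has {E}, so it must be C.
(r5,c5): row 5 has {A,B,C,D}; column 5 has {B,C,D}, so it must be E.
(r1,c3): row 1 has {B,C}; column 3 has {A,B,D}, so it must be E.
(r1,c5): row 1 has {B,C,E}; column 5 has {B,C,D,E}, so it must be A.
(r2,c2): row 2 has {B,D,E}; column 2 has {C,E}, so it must be A.
(r2,c3): row 2 has {A,B,D,E}; column 3 has {A,B,D,E}, so it must be C.
(r3,c2): row 3 has {A,C,D,E}; column 2 has {A,C,E}, so it must be B.
(r1,c2): row 1 has {A,B,C,E}; column 2 has {A,B,C,E}, so it must be D.

B D E C A / D A C E B / E B D A C / C E A B D / A C B D E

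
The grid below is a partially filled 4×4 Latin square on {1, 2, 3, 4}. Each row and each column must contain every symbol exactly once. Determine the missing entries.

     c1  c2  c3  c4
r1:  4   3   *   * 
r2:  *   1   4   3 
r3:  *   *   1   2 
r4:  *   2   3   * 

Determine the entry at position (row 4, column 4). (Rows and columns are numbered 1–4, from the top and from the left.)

4

row 1 has {3,4}; column 3 has {1,3,4} — only 2 is left for (r1,c3).
row 1 has {2,3,4}; column 4 has {2,3} — only 1 is left for (r1,c4).
row 2 has {1,3,4}; column 1 has {4} — only 2 is left for (r2,c1).
row 3 has {1,2}; column 1 has {2,4} — only 3 is left for (r3,c1).
row 3 has {1,2,3}; column 2 has {1,2,3} — only 4 is left for (r3,c2).
row 4 has {2,3}; column 1 has {2,3,4} — only 1 is left for (r4,c1).
row 4 has {1,2,3}; column 4 has {1,2,3} — only 4 is left for (r4,c4).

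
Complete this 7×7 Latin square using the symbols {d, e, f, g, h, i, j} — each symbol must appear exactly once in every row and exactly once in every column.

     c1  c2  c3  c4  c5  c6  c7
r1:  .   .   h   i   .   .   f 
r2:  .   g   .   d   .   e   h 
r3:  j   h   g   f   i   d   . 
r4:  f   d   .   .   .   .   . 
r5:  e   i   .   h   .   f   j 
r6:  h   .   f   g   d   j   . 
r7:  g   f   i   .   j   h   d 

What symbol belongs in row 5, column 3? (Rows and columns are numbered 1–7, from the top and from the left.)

(r1,c1) = d
(r1,c6) = g
(r2,c1) = i
(r2,c3) = j
(r2,c5) = f
(r3,c7) = e
(r4,c3) = e
(r4,c4) = j
(r4,c6) = i
(r4,c7) = g
(r5,c3) = d

d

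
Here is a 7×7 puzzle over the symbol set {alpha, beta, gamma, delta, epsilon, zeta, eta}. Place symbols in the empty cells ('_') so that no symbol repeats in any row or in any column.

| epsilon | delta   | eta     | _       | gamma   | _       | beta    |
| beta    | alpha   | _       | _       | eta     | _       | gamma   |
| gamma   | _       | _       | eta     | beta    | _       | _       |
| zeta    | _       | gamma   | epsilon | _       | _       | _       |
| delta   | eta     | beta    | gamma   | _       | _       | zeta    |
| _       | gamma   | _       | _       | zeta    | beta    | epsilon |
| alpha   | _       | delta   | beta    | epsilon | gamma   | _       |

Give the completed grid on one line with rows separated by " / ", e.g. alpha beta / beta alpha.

epsilon delta eta alpha gamma zeta beta / beta alpha epsilon zeta eta delta gamma / gamma epsilon zeta eta beta alpha delta / zeta beta gamma epsilon delta eta alpha / delta eta beta gamma alpha epsilon zeta / eta gamma alpha delta zeta beta epsilon / alpha zeta delta beta epsilon gamma eta

At row 4, column 2: row 4 has {gamma,epsilon,zeta}; column 2 has {alpha,gamma,delta,eta}; that leaves beta.
At row 5, column 5: row 5 has {beta,gamma,delta,zeta,eta}; column 5 has {beta,gamma,epsilon,zeta,eta}; that leaves alpha.
At row 5, column 6: row 5 has {alpha,beta,gamma,delta,zeta,eta}; column 6 has {beta,gamma}; that leaves epsilon.
At row 6, column 1: row 6 has {beta,gamma,epsilon,zeta}; column 1 has {alpha,beta,gamma,delta,epsilon,zeta}; that leaves eta.
At row 6, column 3: row 6 has {beta,gamma,epsilon,zeta,eta}; column 3 has {beta,gamma,delta,eta}; that leaves alpha.
At row 6, column 4: row 6 has {alpha,beta,gamma,epsilon,zeta,eta}; column 4 has {beta,gamma,epsilon,eta}; that leaves delta.
At row 7, column 2: row 7 has {alpha,beta,gamma,delta,epsilon}; column 2 has {alpha,beta,gamma,delta,eta}; that leaves zeta.
At row 7, column 7: row 7 has {alpha,beta,gamma,delta,epsilon,zeta}; column 7 has {beta,gamma,epsilon,zeta}; that leaves eta.
At row 2, column 4: row 2 has {alpha,beta,gamma,eta}; column 4 has {beta,gamma,delta,epsilon,eta}; that leaves zeta.
At row 2, column 6: row 2 has {alpha,beta,gamma,zeta,eta}; column 6 has {beta,gamma,epsilon}; that leaves delta.
At row 3, column 2: row 3 has {beta,gamma,eta}; column 2 has {alpha,beta,gamma,delta,zeta,eta}; that leaves epsilon.
At row 3, column 3: row 3 has {beta,gamma,epsilon,eta}; column 3 has {alpha,beta,gamma,delta,eta}; that leaves zeta.
At row 3, column 6: row 3 has {beta,gamma,epsilon,zeta,eta}; column 6 has {beta,gamma,delta,epsilon}; that leaves alpha.
At row 3, column 7: row 3 has {alpha,beta,gamma,epsilon,zeta,eta}; column 7 has {beta,gamma,epsilon,zeta,eta}; that leaves delta.
At row 4, column 5: row 4 has {beta,gamma,epsilon,zeta}; column 5 has {alpha,beta,gamma,epsilon,zeta,eta}; that leaves delta.
At row 4, column 6: row 4 has {beta,gamma,delta,epsilon,zeta}; column 6 has {alpha,beta,gamma,delta,epsilon}; that leaves eta.
At row 4, column 7: row 4 has {beta,gamma,delta,epsilon,zeta,eta}; column 7 has {beta,gamma,delta,epsilon,zeta,eta}; that leaves alpha.
At row 1, column 4: row 1 has {beta,gamma,delta,epsilon,eta}; column 4 has {beta,gamma,delta,epsilon,zeta,eta}; that leaves alpha.
At row 1, column 6: row 1 has {alpha,beta,gamma,delta,epsilon,eta}; column 6 has {alpha,beta,gamma,delta,epsilon,eta}; that leaves zeta.
At row 2, column 3: row 2 has {alpha,beta,gamma,delta,zeta,eta}; column 3 has {alpha,beta,gamma,delta,zeta,eta}; that leaves epsilon.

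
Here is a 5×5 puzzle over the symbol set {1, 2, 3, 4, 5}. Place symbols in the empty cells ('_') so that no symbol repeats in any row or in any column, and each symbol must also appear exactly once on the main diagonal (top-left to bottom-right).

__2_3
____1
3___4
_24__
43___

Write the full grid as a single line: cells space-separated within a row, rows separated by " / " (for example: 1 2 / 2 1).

5 1 2 4 3 / 2 4 3 5 1 / 3 5 1 2 4 / 1 2 4 3 5 / 4 3 5 1 2

(r4,c5) = 5
(r5,c5) = 2
(r4,c1) = 1
(r4,c4) = 3
(r1,c1) = 5
(r2,c1) = 2
(r2,c2) = 4
(r2,c4) = 5
(r3,c3) = 1
(r3,c4) = 2
(r5,c3) = 5
(r5,c4) = 1
(r1,c2) = 1
(r1,c4) = 4
(r2,c3) = 3
(r3,c2) = 5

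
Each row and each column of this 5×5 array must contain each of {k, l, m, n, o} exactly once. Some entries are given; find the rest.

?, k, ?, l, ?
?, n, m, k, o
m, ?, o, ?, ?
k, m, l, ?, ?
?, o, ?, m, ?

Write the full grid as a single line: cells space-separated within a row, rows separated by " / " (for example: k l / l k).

(r1,c3) = n
(r1,c5) = m
(r2,c1) = l
(r3,c2) = l
(r3,c4) = n
(r3,c5) = k
(r4,c4) = o
(r4,c5) = n
(r5,c1) = n
(r5,c3) = k
(r5,c5) = l
(r1,c1) = o

o k n l m / l n m k o / m l o n k / k m l o n / n o k m l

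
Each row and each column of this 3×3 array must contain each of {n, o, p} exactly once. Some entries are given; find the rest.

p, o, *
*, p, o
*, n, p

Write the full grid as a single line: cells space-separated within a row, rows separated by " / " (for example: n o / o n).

(r1,c3): row 1 has {o,p}; column 3 has {o,p}, so it must be n.
(r2,c1): row 2 has {o,p}; column 1 has {p}, so it must be n.
(r3,c1): row 3 has {n,p}; column 1 has {n,p}, so it must be o.

p o n / n p o / o n p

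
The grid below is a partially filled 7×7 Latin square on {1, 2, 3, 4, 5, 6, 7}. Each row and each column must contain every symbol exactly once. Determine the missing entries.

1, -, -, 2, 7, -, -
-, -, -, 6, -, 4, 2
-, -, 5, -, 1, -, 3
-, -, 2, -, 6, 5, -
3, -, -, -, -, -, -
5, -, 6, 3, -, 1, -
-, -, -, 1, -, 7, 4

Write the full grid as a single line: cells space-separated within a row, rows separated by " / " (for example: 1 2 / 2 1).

1 6 4 2 7 3 5 / 7 5 1 6 3 4 2 / 2 7 5 4 1 6 3 / 4 3 2 7 6 5 1 / 3 1 7 5 4 2 6 / 5 4 6 3 2 1 7 / 6 2 3 1 5 7 4

(r2,c1) = 7
(r4,c1) = 4
(r4,c4) = 7
(r4,c7) = 1
(r6,c7) = 7
(r7,c3) = 3
(r1,c3) = 4
(r2,c3) = 1
(r3,c4) = 4
(r4,c2) = 3
(r5,c3) = 7
(r5,c4) = 5
(r5,c7) = 6
(r1,c7) = 5
(r2,c2) = 5
(r2,c5) = 3
(r5,c6) = 2
(r1,c2) = 6
(r1,c6) = 3
(r3,c6) = 6
(r5,c5) = 4
(r6,c5) = 2
(r7,c2) = 2
(r7,c5) = 5
(r3,c1) = 2
(r3,c2) = 7
(r5,c2) = 1
(r6,c2) = 4
(r7,c1) = 6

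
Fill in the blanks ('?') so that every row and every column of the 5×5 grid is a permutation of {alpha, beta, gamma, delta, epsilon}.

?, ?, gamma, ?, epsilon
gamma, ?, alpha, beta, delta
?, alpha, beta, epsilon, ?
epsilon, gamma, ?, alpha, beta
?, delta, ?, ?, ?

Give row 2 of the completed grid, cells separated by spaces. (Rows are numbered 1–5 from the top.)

gamma epsilon alpha beta delta

At row 1, column 2: row 1 has {gamma,epsilon}; column 2 has {alpha,gamma,delta}; that leaves beta.
At row 1, column 4: row 1 has {beta,gamma,epsilon}; column 4 has {alpha,beta,epsilon}; that leaves delta.
At row 2, column 2: row 2 has {alpha,beta,gamma,delta}; column 2 has {alpha,beta,gamma,delta}; that leaves epsilon.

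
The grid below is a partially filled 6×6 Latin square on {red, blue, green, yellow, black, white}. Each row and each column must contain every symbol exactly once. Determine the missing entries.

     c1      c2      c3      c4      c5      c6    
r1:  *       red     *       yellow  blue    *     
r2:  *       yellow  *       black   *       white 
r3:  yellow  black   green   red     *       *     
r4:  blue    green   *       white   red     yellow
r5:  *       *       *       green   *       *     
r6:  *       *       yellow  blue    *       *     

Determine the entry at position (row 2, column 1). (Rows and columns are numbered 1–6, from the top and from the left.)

red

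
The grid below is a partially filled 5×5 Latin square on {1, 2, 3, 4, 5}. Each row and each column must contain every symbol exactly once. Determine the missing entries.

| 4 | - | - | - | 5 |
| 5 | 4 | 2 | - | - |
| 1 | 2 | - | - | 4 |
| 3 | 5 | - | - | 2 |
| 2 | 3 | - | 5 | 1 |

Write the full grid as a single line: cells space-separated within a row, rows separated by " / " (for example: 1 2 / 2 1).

4 1 3 2 5 / 5 4 2 1 3 / 1 2 5 3 4 / 3 5 1 4 2 / 2 3 4 5 1

Cell (r1,c2): row 1 has {4,5}; column 2 has {2,3,4,5} → 1.
Cell (r1,c3): row 1 has {1,4,5}; column 3 has {2} → 3.
Cell (r1,c4): row 1 has {1,3,4,5}; column 4 has {5} → 2.
Cell (r2,c5): row 2 has {2,4,5}; column 5 has {1,2,4,5} → 3.
Cell (r3,c3): row 3 has {1,2,4}; column 3 has {2,3} → 5.
Cell (r3,c4): row 3 has {1,2,4,5}; column 4 has {2,5} → 3.
Cell (r5,c3): row 5 has {1,2,3,5}; column 3 has {2,3,5} → 4.
Cell (r2,c4): row 2 has {2,3,4,5}; column 4 has {2,3,5} → 1.
Cell (r4,c3): row 4 has {2,3,5}; column 3 has {2,3,4,5} → 1.
Cell (r4,c4): row 4 has {1,2,3,5}; column 4 has {1,2,3,5} → 4.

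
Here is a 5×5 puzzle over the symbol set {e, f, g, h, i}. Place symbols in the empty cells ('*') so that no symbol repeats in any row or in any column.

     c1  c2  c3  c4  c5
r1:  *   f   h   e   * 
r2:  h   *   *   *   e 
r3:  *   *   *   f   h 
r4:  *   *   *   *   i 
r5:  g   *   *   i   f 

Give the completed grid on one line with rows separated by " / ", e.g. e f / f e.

i f h e g / h i f g e / e g i f h / f e g h i / g h e i f

(r1,c1) = i
(r1,c5) = g
(r2,c4) = g
(r3,c1) = e
(r4,c1) = f
(r4,c4) = h
(r5,c3) = e
(r2,c2) = i
(r2,c3) = f
(r3,c2) = g
(r3,c3) = i
(r4,c2) = e
(r4,c3) = g
(r5,c2) = h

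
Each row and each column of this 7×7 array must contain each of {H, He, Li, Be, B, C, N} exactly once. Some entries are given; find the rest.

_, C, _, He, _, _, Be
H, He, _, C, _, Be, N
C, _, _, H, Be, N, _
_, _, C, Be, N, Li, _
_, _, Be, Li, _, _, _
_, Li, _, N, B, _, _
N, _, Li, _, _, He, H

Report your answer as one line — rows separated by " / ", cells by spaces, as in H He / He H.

Li C N He H B Be / H He B C Li Be N / C B He H Be N Li / He H C Be N Li B / B N Be Li He H C / Be Li H N B C He / N Be Li B C He H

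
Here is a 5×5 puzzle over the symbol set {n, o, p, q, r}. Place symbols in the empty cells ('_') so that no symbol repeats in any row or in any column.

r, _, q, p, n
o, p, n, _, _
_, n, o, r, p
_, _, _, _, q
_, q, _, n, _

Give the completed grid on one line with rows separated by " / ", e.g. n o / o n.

r o q p n / o p n q r / q n o r p / n r p o q / p q r n o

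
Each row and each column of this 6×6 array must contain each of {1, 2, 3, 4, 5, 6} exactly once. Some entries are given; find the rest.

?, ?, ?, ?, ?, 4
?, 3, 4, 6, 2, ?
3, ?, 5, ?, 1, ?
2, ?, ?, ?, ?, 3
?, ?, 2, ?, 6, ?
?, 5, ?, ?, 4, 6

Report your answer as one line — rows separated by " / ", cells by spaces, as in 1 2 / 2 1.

6 2 1 5 3 4 / 5 3 4 6 2 1 / 3 6 5 4 1 2 / 2 4 6 1 5 3 / 4 1 2 3 6 5 / 1 5 3 2 4 6

(r3,c6) = 2
(r4,c5) = 5
(r6,c1) = 1
(r6,c3) = 3
(r6,c4) = 2
(r1,c5) = 3
(r2,c1) = 5
(r2,c6) = 1
(r3,c4) = 4
(r4,c4) = 1
(r5,c1) = 4
(r5,c2) = 1
(r5,c6) = 5
(r1,c1) = 6
(r1,c2) = 2
(r1,c3) = 1
(r1,c4) = 5
(r3,c2) = 6
(r4,c2) = 4
(r4,c3) = 6
(r5,c4) = 3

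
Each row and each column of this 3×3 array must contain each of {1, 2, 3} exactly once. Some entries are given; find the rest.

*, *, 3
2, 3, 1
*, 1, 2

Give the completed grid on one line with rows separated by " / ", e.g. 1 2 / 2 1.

(r1,c1) = 1
(r1,c2) = 2
(r3,c1) = 3

1 2 3 / 2 3 1 / 3 1 2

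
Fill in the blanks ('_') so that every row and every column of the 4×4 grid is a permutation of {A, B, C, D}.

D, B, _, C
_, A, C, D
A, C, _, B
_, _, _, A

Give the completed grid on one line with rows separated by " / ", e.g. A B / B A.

(r1,c3) = A
(r2,c1) = B
(r3,c3) = D
(r4,c1) = C
(r4,c2) = D
(r4,c3) = B

D B A C / B A C D / A C D B / C D B A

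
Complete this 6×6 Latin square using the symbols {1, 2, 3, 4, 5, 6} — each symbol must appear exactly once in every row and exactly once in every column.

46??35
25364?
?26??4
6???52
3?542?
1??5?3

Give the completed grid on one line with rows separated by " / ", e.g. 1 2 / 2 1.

row 2 has {2,3,4,5,6}; column 6 has {2,3,4,5} — only 1 is left for (r2,c6).
row 3 has {2,4,6}; column 1 has {1,2,3,4,6} — only 5 is left for (r3,c1).
row 3 has {2,4,5,6}; column 5 has {2,3,4,5} — only 1 is left for (r3,c5).
row 5 has {2,3,4,5}; column 2 has {2,5,6} — only 1 is left for (r5,c2).
row 5 has {1,2,3,4,5}; column 6 has {1,2,3,4,5} — only 6 is left for (r5,c6).
row 6 has {1,3,5}; column 2 has {1,2,5,6} — only 4 is left for (r6,c2).
row 6 has {1,3,4,5}; column 3 has {3,5,6} — only 2 is left for (r6,c3).
row 6 has {1,2,3,4,5}; column 5 has {1,2,3,4,5} — only 6 is left for (r6,c5).
row 1 has {3,4,5,6}; column 3 has {2,3,5,6} — only 1 is left for (r1,c3).
row 1 has {1,3,4,5,6}; column 4 has {4,5,6} — only 2 is left for (r1,c4).
row 3 has {1,2,4,5,6}; column 4 has {2,4,5,6} — only 3 is left for (r3,c4).
row 4 has {2,5,6}; column 2 has {1,2,4,5,6} — only 3 is left for (r4,c2).
row 4 has {2,3,5,6}; column 3 has {1,2,3,5,6} — only 4 is left for (r4,c3).
row 4 has {2,3,4,5,6}; column 4 has {2,3,4,5,6} — only 1 is left for (r4,c4).

4 6 1 2 3 5 / 2 5 3 6 4 1 / 5 2 6 3 1 4 / 6 3 4 1 5 2 / 3 1 5 4 2 6 / 1 4 2 5 6 3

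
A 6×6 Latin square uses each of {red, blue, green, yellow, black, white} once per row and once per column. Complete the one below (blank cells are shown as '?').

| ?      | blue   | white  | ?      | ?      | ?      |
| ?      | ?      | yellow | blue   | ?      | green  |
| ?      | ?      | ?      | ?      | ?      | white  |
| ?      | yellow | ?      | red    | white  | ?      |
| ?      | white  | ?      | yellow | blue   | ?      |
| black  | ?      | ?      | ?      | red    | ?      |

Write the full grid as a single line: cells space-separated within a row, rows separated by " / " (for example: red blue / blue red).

yellow blue white black green red / white red yellow blue black green / blue black red green yellow white / green yellow black red white blue / red white green yellow blue black / black green blue white red yellow

row 2 has {blue,green,yellow}; column 5 has {red,blue,white} — only black is left for (r2,c5).
row 6 has {red,black}; column 2 has {blue,yellow,white} — only green is left for (r6,c2).
row 6 has {red,green,black}; column 3 has {yellow,white} — only blue is left for (r6,c3).
row 6 has {red,blue,green,black}; column 4 has {red,blue,yellow} — only white is left for (r6,c4).
row 6 has {red,blue,green,black,white}; column 6 has {green,white} — only yellow is left for (r6,c6).
row 2 has {blue,green,yellow,black}; column 2 has {blue,green,yellow,white} — only red is left for (r2,c2).
row 3 has {white}; column 2 has {red,blue,green,yellow,white} — only black is left for (r3,c2).
row 3 has {black,white}; column 4 has {red,blue,yellow,white} — only green is left for (r3,c4).
row 3 has {green,black,white}; column 5 has {red,blue,black,white} — only yellow is left for (r3,c5).
row 1 has {blue,white}; column 4 has {red,blue,green,yellow,white} — only black is left for (r1,c4).
row 1 has {blue,black,white}; column 5 has {red,blue,yellow,black,white} — only green is left for (r1,c5).
row 1 has {blue,green,black,white}; column 6 has {green,yellow,white} — only red is left for (r1,c6).
row 2 has {red,blue,green,yellow,black}; column 1 has {black} — only white is left for (r2,c1).
row 3 has {green,yellow,black,white}; column 3 has {blue,yellow,white} — only red is left for (r3,c3).
row 5 has {blue,yellow,white}; column 6 has {red,green,yellow,white} — only black is left for (r5,c6).
row 1 has {red,blue,green,black,white}; column 1 has {black,white} — only yellow is left for (r1,c1).
row 3 has {red,green,yellow,black,white}; column 1 has {yellow,black,white} — only blue is left for (r3,c1).
row 4 has {red,yellow,white}; column 1 has {blue,yellow,black,white} — only green is left for (r4,c1).
row 4 has {red,green,yellow,white}; column 3 has {red,blue,yellow,white} — only black is left for (r4,c3).
row 4 has {red,green,yellow,black,white}; column 6 has {red,green,yellow,black,white} — only blue is left for (r4,c6).
row 5 has {blue,yellow,black,white}; column 1 has {blue,green,yellow,black,white} — only red is left for (r5,c1).
row 5 has {red,blue,yellow,black,white}; column 3 has {red,blue,yellow,black,white} — only green is left for (r5,c3).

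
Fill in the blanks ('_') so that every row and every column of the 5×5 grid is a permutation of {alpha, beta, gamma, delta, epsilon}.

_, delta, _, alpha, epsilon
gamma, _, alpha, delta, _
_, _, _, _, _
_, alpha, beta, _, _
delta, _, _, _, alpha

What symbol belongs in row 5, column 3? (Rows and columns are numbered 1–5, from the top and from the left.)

epsilon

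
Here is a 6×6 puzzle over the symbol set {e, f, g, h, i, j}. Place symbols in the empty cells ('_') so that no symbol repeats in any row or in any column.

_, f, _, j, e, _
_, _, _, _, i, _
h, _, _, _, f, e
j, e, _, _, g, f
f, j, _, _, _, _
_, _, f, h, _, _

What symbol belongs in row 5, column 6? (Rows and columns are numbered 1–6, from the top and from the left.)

g

row 4 has {e,f,g,j}; column 4 has {h,j} — only i is left for (r4,c4).
row 5 has {f,j}; column 5 has {e,f,g,i} — only h is left for (r5,c5).
row 6 has {f,h}; column 5 has {e,f,g,h,i} — only j is left for (r6,c5).
row 3 has {e,f,h}; column 4 has {h,i,j} — only g is left for (r3,c4).
row 4 has {e,f,g,i,j}; column 3 has {f} — only h is left for (r4,c3).
row 5 has {f,h,j}; column 4 has {g,h,i,j} — only e is left for (r5,c4).
row 2 has {i}; column 4 has {e,g,h,i,j} — only f is left for (r2,c4).
row 3 has {e,f,g,h}; column 2 has {e,f,j} — only i is left for (r3,c2).
row 3 has {e,f,g,h,i}; column 3 has {f,h} — only j is left for (r3,c3).
row 6 has {f,h,j}; column 2 has {e,f,i,j} — only g is left for (r6,c2).
row 6 has {f,g,h,j}; column 6 has {e,f} — only i is left for (r6,c6).
row 2 has {f,i}; column 2 has {e,f,g,i,j} — only h is left for (r2,c2).
row 5 has {e,f,h,j}; column 6 has {e,f,i} — only g is left for (r5,c6).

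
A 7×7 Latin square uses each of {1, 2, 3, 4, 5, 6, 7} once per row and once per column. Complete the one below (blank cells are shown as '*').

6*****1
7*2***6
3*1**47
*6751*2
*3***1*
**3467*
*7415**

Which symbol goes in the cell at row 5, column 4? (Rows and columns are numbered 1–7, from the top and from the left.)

2

Cell (r1,c3): row 1 has {1,6}; column 3 has {1,2,3,4,7} → 5.
Cell (r2,c4): row 2 has {2,6,7}; column 4 has {1,4,5} → 3.
Cell (r2,c5): row 2 has {2,3,6,7}; column 5 has {1,5,6} → 4.
Cell (r2,c6): row 2 has {2,3,4,6,7}; column 6 has {1,4,7} → 5.
Cell (r3,c5): row 3 has {1,3,4,7}; column 5 has {1,4,5,6} → 2.
Cell (r4,c1): row 4 has {1,2,5,6,7}; column 1 has {3,6,7} → 4.
Cell (r4,c6): row 4 has {1,2,4,5,6,7}; column 6 has {1,4,5,7} → 3.
Cell (r5,c3): row 5 has {1,3}; column 3 has {1,2,3,4,5,7} → 6.
Cell (r5,c5): row 5 has {1,3,6}; column 5 has {1,2,4,5,6} → 7.
Cell (r6,c7): row 6 has {3,4,6,7}; column 7 has {1,2,6,7} → 5.
Cell (r7,c1): row 7 has {1,4,5,7}; column 1 has {3,4,6,7} → 2.
Cell (r7,c6): row 7 has {1,2,4,5,7}; column 6 has {1,3,4,5,7} → 6.
Cell (r7,c7): row 7 has {1,2,4,5,6,7}; column 7 has {1,2,5,6,7} → 3.
Cell (r1,c5): row 1 has {1,5,6}; column 5 has {1,2,4,5,6,7} → 3.
Cell (r1,c6): row 1 has {1,3,5,6}; column 6 has {1,3,4,5,6,7} → 2.
Cell (r2,c2): row 2 has {2,3,4,5,6,7}; column 2 has {3,6,7} → 1.
Cell (r3,c2): row 3 has {1,2,3,4,7}; column 2 has {1,3,6,7} → 5.
Cell (r3,c4): row 3 has {1,2,3,4,5,7}; column 4 has {1,3,4,5} → 6.
Cell (r5,c1): row 5 has {1,3,6,7}; column 1 has {2,3,4,6,7} → 5.
Cell (r5,c4): row 5 has {1,3,5,6,7}; column 4 has {1,3,4,5,6} → 2.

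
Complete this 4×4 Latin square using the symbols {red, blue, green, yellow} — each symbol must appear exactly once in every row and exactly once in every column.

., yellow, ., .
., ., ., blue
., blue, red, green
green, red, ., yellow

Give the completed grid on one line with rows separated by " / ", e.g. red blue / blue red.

blue yellow green red / red green yellow blue / yellow blue red green / green red blue yellow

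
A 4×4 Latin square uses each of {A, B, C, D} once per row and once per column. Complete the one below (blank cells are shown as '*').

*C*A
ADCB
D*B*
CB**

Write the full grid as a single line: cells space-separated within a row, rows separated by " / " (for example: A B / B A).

B C D A / A D C B / D A B C / C B A D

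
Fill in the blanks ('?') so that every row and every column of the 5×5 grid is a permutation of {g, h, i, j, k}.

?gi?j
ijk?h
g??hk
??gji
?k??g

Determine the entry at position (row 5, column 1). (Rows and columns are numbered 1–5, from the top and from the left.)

j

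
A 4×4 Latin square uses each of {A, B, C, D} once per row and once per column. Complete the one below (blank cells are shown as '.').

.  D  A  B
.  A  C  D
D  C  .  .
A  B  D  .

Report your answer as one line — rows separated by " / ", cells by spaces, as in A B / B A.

C D A B / B A C D / D C B A / A B D C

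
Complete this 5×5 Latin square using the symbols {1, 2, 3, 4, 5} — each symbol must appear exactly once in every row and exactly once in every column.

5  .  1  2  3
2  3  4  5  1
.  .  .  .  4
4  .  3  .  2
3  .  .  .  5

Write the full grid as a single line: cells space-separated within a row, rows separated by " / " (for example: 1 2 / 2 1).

(r1,c2): row 1 has {1,2,3,5}; column 2 has {3}, so it must be 4.
(r3,c1): row 3 has {4}; column 1 has {2,3,4,5}, so it must be 1.
(r3,c4): row 3 has {1,4}; column 4 has {2,5}, so it must be 3.
(r4,c4): row 4 has {2,3,4}; column 4 has {2,3,5}, so it must be 1.
(r5,c3): row 5 has {3,5}; column 3 has {1,3,4}, so it must be 2.
(r5,c4): row 5 has {2,3,5}; column 4 has {1,2,3,5}, so it must be 4.
(r3,c3): row 3 has {1,3,4}; column 3 has {1,2,3,4}, so it must be 5.
(r4,c2): row 4 has {1,2,3,4}; column 2 has {3,4}, so it must be 5.
(r5,c2): row 5 has {2,3,4,5}; column 2 has {3,4,5}, so it must be 1.
(r3,c2): row 3 has {1,3,4,5}; column 2 has {1,3,4,5}, so it must be 2.

5 4 1 2 3 / 2 3 4 5 1 / 1 2 5 3 4 / 4 5 3 1 2 / 3 1 2 4 5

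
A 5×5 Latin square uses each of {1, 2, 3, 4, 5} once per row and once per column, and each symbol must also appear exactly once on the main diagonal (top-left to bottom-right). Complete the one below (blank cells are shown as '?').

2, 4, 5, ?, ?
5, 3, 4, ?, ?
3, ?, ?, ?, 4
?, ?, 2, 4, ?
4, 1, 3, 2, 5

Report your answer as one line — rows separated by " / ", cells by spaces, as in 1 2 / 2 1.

2 4 5 3 1 / 5 3 4 1 2 / 3 2 1 5 4 / 1 5 2 4 3 / 4 1 3 2 5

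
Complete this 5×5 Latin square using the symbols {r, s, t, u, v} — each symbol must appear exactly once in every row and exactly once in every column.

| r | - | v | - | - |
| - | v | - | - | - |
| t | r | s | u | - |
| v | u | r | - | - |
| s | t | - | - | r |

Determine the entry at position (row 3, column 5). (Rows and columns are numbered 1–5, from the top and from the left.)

v

row 1 has {r,v}; column 2 has {r,t,u,v} — only s is left for (r1,c2).
row 1 has {r,s,v}; column 4 has {u} — only t is left for (r1,c4).
row 1 has {r,s,t,v}; column 5 has {r} — only u is left for (r1,c5).
row 2 has {v}; column 1 has {r,s,t,v} — only u is left for (r2,c1).
row 2 has {u,v}; column 3 has {r,s,v} — only t is left for (r2,c3).
row 2 has {t,u,v}; column 5 has {r,u} — only s is left for (r2,c5).
row 3 has {r,s,t,u}; column 5 has {r,s,u} — only v is left for (r3,c5).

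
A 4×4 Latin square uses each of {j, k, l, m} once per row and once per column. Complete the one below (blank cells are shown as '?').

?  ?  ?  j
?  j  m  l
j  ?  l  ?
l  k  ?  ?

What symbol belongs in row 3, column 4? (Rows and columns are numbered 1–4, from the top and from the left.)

At row 1, column 3: row 1 has {j}; column 3 has {l,m}; that leaves k.
At row 2, column 1: row 2 has {j,l,m}; column 1 has {j,l}; that leaves k.
At row 3, column 2: row 3 has {j,l}; column 2 has {j,k}; that leaves m.
At row 3, column 4: row 3 has {j,l,m}; column 4 has {j,l}; that leaves k.

k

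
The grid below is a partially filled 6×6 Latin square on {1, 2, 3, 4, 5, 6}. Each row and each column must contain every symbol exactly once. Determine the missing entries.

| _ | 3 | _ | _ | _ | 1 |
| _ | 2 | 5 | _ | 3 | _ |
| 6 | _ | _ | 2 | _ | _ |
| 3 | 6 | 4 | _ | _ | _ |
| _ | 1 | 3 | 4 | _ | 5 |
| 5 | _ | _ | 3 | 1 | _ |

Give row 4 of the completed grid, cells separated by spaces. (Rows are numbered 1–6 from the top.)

At row 3, column 3: row 3 has {2,6}; column 3 has {3,4,5}; that leaves 1.
At row 4, column 6: row 4 has {3,4,6}; column 6 has {1,5}; that leaves 2.
At row 5, column 1: row 5 has {1,3,4,5}; column 1 has {3,5,6}; that leaves 2.
At row 5, column 5: row 5 has {1,2,3,4,5}; column 5 has {1,3}; that leaves 6.
At row 6, column 2: row 6 has {1,3,5}; column 2 has {1,2,3,6}; that leaves 4.
At row 6, column 6: row 6 has {1,3,4,5}; column 6 has {1,2,5}; that leaves 6.
At row 1, column 1: row 1 has {1,3}; column 1 has {2,3,5,6}; that leaves 4.
At row 2, column 1: row 2 has {2,3,5}; column 1 has {2,3,4,5,6}; that leaves 1.
At row 2, column 4: row 2 has {1,2,3,5}; column 4 has {2,3,4}; that leaves 6.
At row 2, column 6: row 2 has {1,2,3,5,6}; column 6 has {1,2,5,6}; that leaves 4.
At row 3, column 2: row 3 has {1,2,6}; column 2 has {1,2,3,4,6}; that leaves 5.
At row 3, column 5: row 3 has {1,2,5,6}; column 5 has {1,3,6}; that leaves 4.
At row 3, column 6: row 3 has {1,2,4,5,6}; column 6 has {1,2,4,5,6}; that leaves 3.
At row 4, column 5: row 4 has {2,3,4,6}; column 5 has {1,3,4,6}; that leaves 5.
At row 6, column 3: row 6 has {1,3,4,5,6}; column 3 has {1,3,4,5}; that leaves 2.
At row 1, column 3: row 1 has {1,3,4}; column 3 has {1,2,3,4,5}; that leaves 6.
At row 1, column 4: row 1 has {1,3,4,6}; column 4 has {2,3,4,6}; that leaves 5.
At row 1, column 5: row 1 has {1,3,4,5,6}; column 5 has {1,3,4,5,6}; that leaves 2.
At row 4, column 4: row 4 has {2,3,4,5,6}; column 4 has {2,3,4,5,6}; that leaves 1.

3 6 4 1 5 2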